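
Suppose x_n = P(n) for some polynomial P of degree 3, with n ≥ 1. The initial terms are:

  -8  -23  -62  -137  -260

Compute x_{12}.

1st diffs: -15, -39, -75, -123.
2nd diffs: -24, -36, -48.
3rd diffs: -12, -12 (constant).
Newton forward-difference form: x_n = -8 + (-15)·C(n-1,1) + (-24)·C(n-1,2) + (-12)·C(n-1,3).
At n = 12: n-1 = 11, so x_{12} = -8 - 165 - 1320 - 1980 = -3473.

-3473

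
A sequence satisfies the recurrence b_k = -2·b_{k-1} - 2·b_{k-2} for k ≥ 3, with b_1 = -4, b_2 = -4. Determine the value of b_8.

96

Step forward from the initial values:
b_3 = 16;  b_4 = -24;  b_5 = 16;  b_6 = 16;  b_7 = -64;  b_8 = 96.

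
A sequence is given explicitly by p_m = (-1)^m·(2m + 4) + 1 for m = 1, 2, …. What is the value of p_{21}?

(-1)^21 = -1; 2m + 4 at m=21 is 46; so p_{21} = -45.

-45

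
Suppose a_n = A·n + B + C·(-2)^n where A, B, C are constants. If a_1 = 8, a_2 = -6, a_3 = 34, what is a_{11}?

Write the equations: A + B - 2C = 8; 2A + B + 4C = -6; 3A + B - 8C = 34.
Subtracting the first from the second: A + 6C = -14.
Subtracting the second from the third: A - 12C = 40.
Solving: C = -3, A = 4, then B = -2.
Hence a_{11} = 4·11 + (-2) + (-3)·(-2048) = 6186.

6186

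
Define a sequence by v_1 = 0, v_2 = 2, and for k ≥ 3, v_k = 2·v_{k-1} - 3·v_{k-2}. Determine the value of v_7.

Applying the relation repeatedly:
v_3 = 4; v_4 = 2; v_5 = -8; v_6 = -22; v_7 = -20.

-20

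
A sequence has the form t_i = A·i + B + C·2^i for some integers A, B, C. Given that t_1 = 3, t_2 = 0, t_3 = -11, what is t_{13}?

At i = 1, 2, 3: A + B + 2C = 3; 2A + B + 4C = 0; 3A + B + 8C = -11.
Subtracting the first from the second: A + 2C = -3.
Subtracting the second from the third: A + 4C = -11.
Solving: C = -4, A = 5, then B = 6.
Therefore t_{13} = 65 + 6 + (-4)·8192 = -32697.

-32697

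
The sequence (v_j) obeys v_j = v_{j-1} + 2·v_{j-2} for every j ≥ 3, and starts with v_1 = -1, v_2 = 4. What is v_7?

Step forward from the initial values:
v_3 = 2  v_4 = 10  v_5 = 14  v_6 = 34  v_7 = 62.
(Characteristic roots are 2 and -1.)

62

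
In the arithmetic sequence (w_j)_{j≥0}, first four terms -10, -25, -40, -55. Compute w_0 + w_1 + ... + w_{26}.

-5535

Common difference d = -15.
w_j = -10 + (j - 0)·(-15).
w_{26} = -400; S = 27·(-10 + (-400))/2 = -5535.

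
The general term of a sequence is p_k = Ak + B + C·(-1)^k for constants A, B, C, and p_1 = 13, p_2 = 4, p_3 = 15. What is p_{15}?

At k = 1, 2, 3: A + B - C = 13; 2A + B + C = 4; 3A + B - C = 15.
Subtracting the first from the second: A + 2C = -9.
Subtracting the second from the third: A - 2C = 11.
Solving: C = -5, A = 1, then B = 7.
Therefore p_{15} = 15 + 7 + (-5)·(-1) = 27.

27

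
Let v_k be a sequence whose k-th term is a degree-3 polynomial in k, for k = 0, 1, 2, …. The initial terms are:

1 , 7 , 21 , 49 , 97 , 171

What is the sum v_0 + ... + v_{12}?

1st diffs: 6, 14, 28, 48, 74.
2nd diffs: 8, 14, 20, 26.
3rd diffs: 6, 6, 6 (constant).
Newton forward-difference form: v_k = 1 + 6·C(k,1) + 8·C(k,2) + 6·C(k,3).
Continuing: …, 277, 421, 609, 847, …, v_{12} = 1921.
Summing k = 0..12 (13 terms) gives 7059.

7059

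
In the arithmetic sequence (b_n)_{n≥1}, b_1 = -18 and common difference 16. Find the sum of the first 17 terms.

b_n = -18 + (n - 1)·16.
b_{17} = 238; S = 17·(-18 + 238)/2 = 1870.

1870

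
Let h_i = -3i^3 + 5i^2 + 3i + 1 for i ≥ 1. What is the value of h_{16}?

-10959

h_{16} = -3·16^3 + 5·16^2 + 3·16 + 1 = -10959.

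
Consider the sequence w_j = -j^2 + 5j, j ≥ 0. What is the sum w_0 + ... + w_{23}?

Over j = 0..23: Σj = 276, Σj² = 4324.
Total = (-1)·4324 + (5)·276 = -2944.

-2944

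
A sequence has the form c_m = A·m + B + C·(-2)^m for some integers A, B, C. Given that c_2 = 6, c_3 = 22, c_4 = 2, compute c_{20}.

Write the equations: 2A + B + 4C = 6; 3A + B - 8C = 22; 4A + B + 16C = 2.
Subtracting the first from the second: A - 12C = 16.
Subtracting the second from the third: A + 24C = -20.
Solving: C = -1, A = 4, then B = 2.
Therefore c_{20} = 80 + 2 + (-1)·1048576 = -1048494.

-1048494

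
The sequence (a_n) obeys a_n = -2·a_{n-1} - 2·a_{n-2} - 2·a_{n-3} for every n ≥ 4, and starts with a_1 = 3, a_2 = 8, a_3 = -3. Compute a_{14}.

-480

Iterate the recurrence:
a_4 = -16  a_5 = 22  a_6 = -6  …  a_{11} = 88  a_{12} = -152  a_{13} = 304  a_{14} = -480.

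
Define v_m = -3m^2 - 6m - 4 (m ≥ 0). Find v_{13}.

-589

v_{13} = -3·13^2 - 6·13 - 4 = -589.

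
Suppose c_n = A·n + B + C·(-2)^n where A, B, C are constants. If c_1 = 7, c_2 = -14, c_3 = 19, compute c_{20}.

-3145784

Write the equations: A + B - 2C = 7; 2A + B + 4C = -14; 3A + B - 8C = 19.
Subtracting the first from the second: A + 6C = -21.
Subtracting the second from the third: A - 12C = 33.
Solving: C = -3, A = -3, then B = 4.
So c_n = -3·n + 4 + (-3)·(-2)^n; at n=20 this is -3145784.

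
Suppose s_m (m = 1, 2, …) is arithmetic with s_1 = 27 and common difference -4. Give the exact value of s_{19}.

-45

s_m = 27 + (m - 1)·(-4).
s_{19} = 27 + 18·(-4) = -45.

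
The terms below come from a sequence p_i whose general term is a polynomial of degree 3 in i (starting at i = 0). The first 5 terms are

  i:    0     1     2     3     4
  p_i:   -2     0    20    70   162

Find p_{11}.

1st diffs: 2, 20, 50, 92.
2nd diffs: 18, 30, 42.
3rd diffs: 12, 12 (constant).
So p_i = 2i^3 + 3i^2 - 3i - 2.
Evaluating at i = 11 gives p_{11} = 2990.

2990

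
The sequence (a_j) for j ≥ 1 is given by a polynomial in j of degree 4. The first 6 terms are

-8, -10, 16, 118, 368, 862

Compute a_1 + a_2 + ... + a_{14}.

105994

1st diffs: -2, 26, 102, 250, 494.
2nd diffs: 28, 76, 148, 244.
3rd diffs: 48, 72, 96.
4th diffs: 24, 24 (constant).
So a_j = j^4 - 2j^3 + j^2 - 6j - 2.
Continuing: …, 1720, 3086, 5128, 8038, …, a_{14} = 33038.
Summing j = 1..14 (14 terms) gives 105994.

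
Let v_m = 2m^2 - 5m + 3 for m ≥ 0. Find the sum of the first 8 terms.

164

Over m = 0..7: Σm = 28, Σm² = 140.
Total = (2)·140 + (-5)·28 + (3)·8 = 164.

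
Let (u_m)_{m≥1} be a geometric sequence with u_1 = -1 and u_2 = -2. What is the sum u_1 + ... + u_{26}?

Common ratio r = 2.
u_m = (-1)·2^(m-1).
S = (-1)·(2^26 - 1)/(2 - 1) = (-1)·(67108864 - 1)/(1) = -67108863.

-67108863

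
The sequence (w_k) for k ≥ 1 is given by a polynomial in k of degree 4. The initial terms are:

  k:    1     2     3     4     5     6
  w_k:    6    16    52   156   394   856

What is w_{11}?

1st diffs: 10, 36, 104, 238, 462.
2nd diffs: 26, 68, 134, 224.
3rd diffs: 42, 66, 90.
4th diffs: 24, 24 (constant).
So w_k = k^4 - 3k^3 + 6k^2 - 2k + 4.
Evaluating at k = 11 gives w_{11} = 11356.

11356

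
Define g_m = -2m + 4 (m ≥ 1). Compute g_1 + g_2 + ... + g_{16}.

Over m = 1..16: Σm = 136.
Total = (-2)·136 + (4)·16 = -208.

-208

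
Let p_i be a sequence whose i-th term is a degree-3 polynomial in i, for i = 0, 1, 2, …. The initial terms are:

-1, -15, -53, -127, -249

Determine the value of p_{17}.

-11663

1st diffs: -14, -38, -74, -122.
2nd diffs: -24, -36, -48.
3rd diffs: -12, -12 (constant).
Newton forward-difference form: p_i = -1 + (-14)·C(i,1) + (-24)·C(i,2) + (-12)·C(i,3).
At i = 17: i = 17, so p_{17} = -1 - 238 - 3264 - 8160 = -11663.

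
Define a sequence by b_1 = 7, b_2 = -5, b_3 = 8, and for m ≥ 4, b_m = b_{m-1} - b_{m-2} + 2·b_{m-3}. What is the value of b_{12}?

Step forward from the initial values:
b_4 = 27; b_5 = 9; b_6 = -2; b_7 = 43; b_8 = 63; b_9 = 16; b_{10} = 39; b_{11} = 149; b_{12} = 142.

142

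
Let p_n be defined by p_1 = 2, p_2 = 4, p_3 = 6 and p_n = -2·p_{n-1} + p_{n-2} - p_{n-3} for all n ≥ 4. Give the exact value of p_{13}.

41396

p_4 = -10;  p_5 = 22;  p_6 = -60;  p_7 = 152;  p_8 = -386;  p_9 = 984;  p_{10} = -2506;  p_{11} = 6382;  p_{12} = -16254;  p_{13} = 41396.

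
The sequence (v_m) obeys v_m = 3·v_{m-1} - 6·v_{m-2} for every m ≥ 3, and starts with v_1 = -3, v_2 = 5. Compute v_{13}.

v_3 = 33;  v_4 = 69;  v_5 = 9;  …;  v_{10} = 17901;  v_{11} = 33777;  v_{12} = -6075;  v_{13} = -220887.

-220887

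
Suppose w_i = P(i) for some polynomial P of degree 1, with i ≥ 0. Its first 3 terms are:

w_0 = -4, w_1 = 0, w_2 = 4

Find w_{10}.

36

1st diffs: 4, 4 (constant).
So w_i = 4i - 4.
Evaluating at i = 10 gives w_{10} = 36.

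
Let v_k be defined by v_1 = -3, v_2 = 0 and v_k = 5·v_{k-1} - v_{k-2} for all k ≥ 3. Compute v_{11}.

871128

Step forward from the initial values:
v_3 = 3, v_4 = 15, v_5 = 72, v_6 = 345, v_7 = 1653, v_8 = 7920, v_9 = 37947, v_{10} = 181815, v_{11} = 871128.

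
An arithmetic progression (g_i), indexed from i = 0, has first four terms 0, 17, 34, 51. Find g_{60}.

1020

Common difference d = 17.
g_i = 0 + (i - 0)·17.
g_{60} = 0 + 60·17 = 1020.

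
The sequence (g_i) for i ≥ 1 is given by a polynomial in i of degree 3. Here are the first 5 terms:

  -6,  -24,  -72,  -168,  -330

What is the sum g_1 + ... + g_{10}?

1st diffs: -18, -48, -96, -162.
2nd diffs: -30, -48, -66.
3rd diffs: -18, -18 (constant).
Newton forward-difference form: g_i = -6 + (-18)·C(i-1,1) + (-30)·C(i-1,2) + (-18)·C(i-1,3).
Continuing: …, -576, -924, -1392, -1998, …, g_{10} = -2760.
Summing i = 1..10 (10 terms) gives -8250.

-8250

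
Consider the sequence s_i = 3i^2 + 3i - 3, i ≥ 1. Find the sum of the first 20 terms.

Over i = 1..20: Σi = 210, Σi² = 2870.
Total = (3)·2870 + (3)·210 + (-3)·20 = 9180.

9180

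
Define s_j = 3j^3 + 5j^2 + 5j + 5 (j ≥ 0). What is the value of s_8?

1901

s_8 = 3·8^3 + 5·8^2 + 5·8 + 5 = 1901.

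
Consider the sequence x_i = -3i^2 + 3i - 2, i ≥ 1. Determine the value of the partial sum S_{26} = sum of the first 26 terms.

-17602

Over i = 1..26: Σi = 351, Σi² = 6201.
Total = (-3)·6201 + (3)·351 + (-2)·26 = -17602.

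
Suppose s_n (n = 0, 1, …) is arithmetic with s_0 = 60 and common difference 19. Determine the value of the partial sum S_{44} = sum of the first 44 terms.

20614

s_n = 60 + (n - 0)·19.
s_{43} = 877; S = 44·(60 + 877)/2 = 20614.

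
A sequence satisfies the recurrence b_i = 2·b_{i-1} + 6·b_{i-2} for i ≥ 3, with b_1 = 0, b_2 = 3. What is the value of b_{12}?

Applying the relation repeatedly:
b_3 = 6;  b_4 = 30;  b_5 = 96;  b_6 = 372;  b_7 = 1320;  b_8 = 4872;  b_9 = 17664;  b_{10} = 64560;  b_{11} = 235104;  b_{12} = 857568.

857568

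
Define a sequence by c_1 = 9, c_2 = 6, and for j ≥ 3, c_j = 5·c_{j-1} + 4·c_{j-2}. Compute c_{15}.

c_3 = 66  c_4 = 354  c_5 = 2034  …  c_{12} = 398053794  c_{13} = 2269528434  c_{14} = 12939857346  c_{15} = 73777400466.

73777400466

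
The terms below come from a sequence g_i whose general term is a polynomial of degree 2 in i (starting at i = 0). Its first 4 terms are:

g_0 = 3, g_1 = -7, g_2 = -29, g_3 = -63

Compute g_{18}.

1st diffs: -10, -22, -34.
2nd diffs: -12, -12 (constant).
Newton forward-difference form: g_i = 3 + (-10)·C(i,1) + (-12)·C(i,2).
At i = 18: i = 18, so g_{18} = 3 - 180 - 1836 = -2013.

-2013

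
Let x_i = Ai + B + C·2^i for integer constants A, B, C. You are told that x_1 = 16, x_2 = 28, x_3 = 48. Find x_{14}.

65596

The three given values yield: A + B + 2C = 16; 2A + B + 4C = 28; 3A + B + 8C = 48.
Subtracting the first from the second: A + 2C = 12.
Subtracting the second from the third: A + 4C = 20.
Solving: C = 4, A = 4, then B = 4.
Therefore x_{14} = 56 + 4 + 4·16384 = 65596.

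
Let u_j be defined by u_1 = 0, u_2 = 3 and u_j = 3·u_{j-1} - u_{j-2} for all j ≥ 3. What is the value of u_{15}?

Applying the relation repeatedly:
u_3 = 9  u_4 = 24  u_5 = 63  …  u_{12} = 53133  u_{13} = 139104  u_{14} = 364179  u_{15} = 953433.

953433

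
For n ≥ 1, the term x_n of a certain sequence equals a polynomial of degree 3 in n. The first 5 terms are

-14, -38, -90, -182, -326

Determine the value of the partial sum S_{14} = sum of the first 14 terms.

1st diffs: -24, -52, -92, -144.
2nd diffs: -28, -40, -52.
3rd diffs: -12, -12 (constant).
So x_n = -2n^3 - 2n^2 - 4n - 6.
Continuing: …, -534, -818, -1190, -1662, …, x_{14} = -5942.
Summing n = 1..14 (14 terms) gives -24584.

-24584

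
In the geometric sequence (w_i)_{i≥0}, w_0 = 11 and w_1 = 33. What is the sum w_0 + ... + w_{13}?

Common ratio r = 3.
w_i = 11·3^(i-0).
S = 11·(3^14 - 1)/(3 - 1) = 11·(4782969 - 1)/(2) = 26306324.

26306324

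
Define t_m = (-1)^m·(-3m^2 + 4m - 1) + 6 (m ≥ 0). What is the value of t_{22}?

-1359

(-1)^22 = 1; -3m^2 + 4m - 1 at m=22 is -1365; so t_{22} = -1359.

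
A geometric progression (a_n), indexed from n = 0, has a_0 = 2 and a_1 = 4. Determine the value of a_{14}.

Common ratio r = 2.
a_n = 2·2^(n-0).
a_{14} = 2·2^14 = 32768.

32768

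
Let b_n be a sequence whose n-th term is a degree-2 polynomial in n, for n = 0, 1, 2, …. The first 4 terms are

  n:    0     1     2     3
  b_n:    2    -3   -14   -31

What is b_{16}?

-798

1st diffs: -5, -11, -17.
2nd diffs: -6, -6 (constant).
Newton forward-difference form: b_n = 2 + (-5)·C(n,1) + (-6)·C(n,2).
At n = 16: n = 16, so b_{16} = 2 - 80 - 720 = -798.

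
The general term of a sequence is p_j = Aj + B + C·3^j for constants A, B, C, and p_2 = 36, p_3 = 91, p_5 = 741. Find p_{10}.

Plug in j = 2, 3, 5: 2A + B + 9C = 36; 3A + B + 27C = 91; 5A + B + 243C = 741.
Subtracting the first from the second: A + 18C = 55.
Subtracting the second from the third: 2A + 216C = 650.
Solving: C = 3, A = 1, then B = 7.
So p_j = 1·j + 7 + 3·3^j; at j=10 this is 177164.

177164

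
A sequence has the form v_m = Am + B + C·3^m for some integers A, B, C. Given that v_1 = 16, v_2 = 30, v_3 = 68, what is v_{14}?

Write the equations: A + B + 3C = 16; 2A + B + 9C = 30; 3A + B + 27C = 68.
Subtracting the first from the second: A + 6C = 14.
Subtracting the second from the third: A + 18C = 38.
Solving: C = 2, A = 2, then B = 8.
Therefore v_{14} = 28 + 8 + 2·4782969 = 9565974.

9565974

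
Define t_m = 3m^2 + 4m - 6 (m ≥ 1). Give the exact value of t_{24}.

t_{24} = 3·24^2 + 4·24 - 6 = 1818.

1818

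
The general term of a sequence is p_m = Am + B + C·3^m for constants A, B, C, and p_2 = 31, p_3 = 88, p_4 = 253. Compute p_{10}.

177175

At m = 2, 3, 4: 2A + B + 9C = 31; 3A + B + 27C = 88; 4A + B + 81C = 253.
Subtracting the first from the second: A + 18C = 57.
Subtracting the second from the third: A + 54C = 165.
Solving: C = 3, A = 3, then B = -2.
Hence p_{10} = 3·10 + (-2) + 3·59049 = 177175.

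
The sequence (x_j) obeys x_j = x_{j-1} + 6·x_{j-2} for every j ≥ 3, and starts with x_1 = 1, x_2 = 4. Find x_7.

862

x_3 = 10; x_4 = 34; x_5 = 94; x_6 = 298; x_7 = 862.
(Characteristic roots are 3 and -2.)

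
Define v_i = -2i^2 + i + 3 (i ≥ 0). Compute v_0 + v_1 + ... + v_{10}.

-682

Over i = 0..10: Σi = 55, Σi² = 385.
Total = (-2)·385 + (1)·55 + (3)·11 = -682.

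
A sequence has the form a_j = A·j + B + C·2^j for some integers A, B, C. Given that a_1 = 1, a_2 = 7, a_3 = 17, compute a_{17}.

262173

The three given values yield: A + B + 2C = 1; 2A + B + 4C = 7; 3A + B + 8C = 17.
Subtracting the first from the second: A + 2C = 6.
Subtracting the second from the third: A + 4C = 10.
Solving: C = 2, A = 2, then B = -5.
So a_j = 2·j + (-5) + 2·2^j; at j=17 this is 262173.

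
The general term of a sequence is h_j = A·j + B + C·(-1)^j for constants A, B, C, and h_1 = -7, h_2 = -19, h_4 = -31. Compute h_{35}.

Plug in j = 1, 2, 4: A + B - C = -7; 2A + B + C = -19; 4A + B + C = -31.
Subtracting the first from the second: A + 2C = -12.
Subtracting the second from the third: 2A = -12.
Solving: C = -3, A = -6, then B = -4.
Hence h_{35} = -6·35 + (-4) + (-3)·(-1) = -211.

-211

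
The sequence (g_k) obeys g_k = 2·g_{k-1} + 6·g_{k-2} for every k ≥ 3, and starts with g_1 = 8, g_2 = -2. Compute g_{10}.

Applying the relation repeatedly:
g_3 = 44; g_4 = 76; g_5 = 416; g_6 = 1288; g_7 = 5072; g_8 = 17872; g_9 = 66176; g_{10} = 239584.

239584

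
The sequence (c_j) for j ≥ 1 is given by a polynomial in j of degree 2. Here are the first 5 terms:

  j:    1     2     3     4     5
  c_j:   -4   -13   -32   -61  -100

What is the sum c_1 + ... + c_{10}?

-1645

1st diffs: -9, -19, -29, -39.
2nd diffs: -10, -10, -10 (constant).
Newton forward-difference form: c_j = -4 + (-9)·C(j-1,1) + (-10)·C(j-1,2).
Continuing: …, -149, -208, -277, -356, …, c_{10} = -445.
Summing j = 1..10 (10 terms) gives -1645.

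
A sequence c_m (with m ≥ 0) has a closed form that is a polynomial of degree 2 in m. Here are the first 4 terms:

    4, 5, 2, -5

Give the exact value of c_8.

1st diffs: 1, -3, -7.
2nd diffs: -4, -4 (constant).
So c_m = -2m^2 + 3m + 4.
Evaluating at m = 8 gives c_8 = -100.

-100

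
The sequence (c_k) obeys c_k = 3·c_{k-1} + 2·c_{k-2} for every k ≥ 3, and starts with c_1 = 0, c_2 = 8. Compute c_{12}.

Applying the relation repeatedly:
c_3 = 24;  c_4 = 88;  c_5 = 312;  c_6 = 1112;  c_7 = 3960;  c_8 = 14104;  c_9 = 50232;  c_{10} = 178904;  c_{11} = 637176;  c_{12} = 2269336.

2269336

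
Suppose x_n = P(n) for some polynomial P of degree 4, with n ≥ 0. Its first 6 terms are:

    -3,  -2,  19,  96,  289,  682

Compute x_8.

4261

1st diffs: 1, 21, 77, 193, 393.
2nd diffs: 20, 56, 116, 200.
3rd diffs: 36, 60, 84.
4th diffs: 24, 24 (constant).
Newton forward-difference form: x_n = -3 + 1·C(n,1) + 20·C(n,2) + 36·C(n,3) + 24·C(n,4).
At n = 8: n = 8, so x_8 = -3 + 8 + 560 + 2016 + 1680 = 4261.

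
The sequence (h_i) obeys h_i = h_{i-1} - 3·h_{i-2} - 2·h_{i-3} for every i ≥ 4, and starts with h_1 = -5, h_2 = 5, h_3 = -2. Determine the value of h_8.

Iterate the recurrence:
h_4 = -7;  h_5 = -11;  h_6 = 14;  h_7 = 61;  h_8 = 41.

41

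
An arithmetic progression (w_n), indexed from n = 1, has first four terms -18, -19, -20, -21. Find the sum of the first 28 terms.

Common difference d = -1.
w_n = -18 + (n - 1)·(-1).
w_{28} = -45; S = 28·(-18 + (-45))/2 = -882.

-882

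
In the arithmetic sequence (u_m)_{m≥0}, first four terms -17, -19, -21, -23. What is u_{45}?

-107

Common difference d = -2.
u_m = -17 + (m - 0)·(-2).
u_{45} = -17 + 45·(-2) = -107.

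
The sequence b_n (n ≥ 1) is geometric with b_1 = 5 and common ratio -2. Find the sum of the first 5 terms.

b_n = 5·(-2)^(n-1).
S = 5·((-2)^5 - 1)/(-2 - 1) = 5·(-32 - 1)/(-3) = 55.

55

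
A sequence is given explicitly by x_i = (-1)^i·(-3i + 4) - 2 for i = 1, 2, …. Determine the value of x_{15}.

39

(-1)^15 = -1; -3i + 4 at i=15 is -41; so x_{15} = 39.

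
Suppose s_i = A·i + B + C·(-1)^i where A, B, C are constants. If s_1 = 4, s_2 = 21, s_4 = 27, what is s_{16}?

63

At i = 1, 2, 4: A + B - C = 4; 2A + B + C = 21; 4A + B + C = 27.
Subtracting the first from the second: A + 2C = 17.
Subtracting the second from the third: 2A = 6.
Solving: C = 7, A = 3, then B = 8.
So s_i = 3·i + 8 + 7·(-1)^i; at i=16 this is 63.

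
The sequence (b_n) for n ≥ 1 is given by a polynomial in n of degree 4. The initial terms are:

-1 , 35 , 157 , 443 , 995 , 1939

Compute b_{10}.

12995

1st diffs: 36, 122, 286, 552, 944.
2nd diffs: 86, 164, 266, 392.
3rd diffs: 78, 102, 126.
4th diffs: 24, 24 (constant).
Newton forward-difference form: b_n = -1 + 36·C(n-1,1) + 86·C(n-1,2) + 78·C(n-1,3) + 24·C(n-1,4).
At n = 10: n-1 = 9, so b_{10} = -1 + 324 + 3096 + 6552 + 3024 = 12995.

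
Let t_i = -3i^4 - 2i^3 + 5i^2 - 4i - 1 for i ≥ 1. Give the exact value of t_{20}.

t_{20} = -3·20^4 - 2·20^3 + 5·20^2 - 4·20 - 1 = -494081.

-494081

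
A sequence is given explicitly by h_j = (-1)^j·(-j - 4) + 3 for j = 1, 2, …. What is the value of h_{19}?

(-1)^19 = -1; -j - 4 at j=19 is -23; so h_{19} = 26.

26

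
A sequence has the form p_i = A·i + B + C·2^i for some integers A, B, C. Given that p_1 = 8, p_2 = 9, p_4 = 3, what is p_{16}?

-65481

Write the equations: A + B + 2C = 8; 2A + B + 4C = 9; 4A + B + 16C = 3.
Subtracting the first from the second: A + 2C = 1.
Subtracting the second from the third: 2A + 12C = -6.
Solving: C = -1, A = 3, then B = 7.
So p_i = 3·i + 7 + (-1)·2^i; at i=16 this is -65481.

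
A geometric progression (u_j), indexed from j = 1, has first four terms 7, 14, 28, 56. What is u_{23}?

29360128

Common ratio r = 2.
u_j = 7·2^(j-1).
u_{23} = 7·2^22 = 29360128.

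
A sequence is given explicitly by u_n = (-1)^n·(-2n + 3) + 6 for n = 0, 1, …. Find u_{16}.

(-1)^16 = 1; -2n + 3 at n=16 is -29; so u_{16} = -23.

-23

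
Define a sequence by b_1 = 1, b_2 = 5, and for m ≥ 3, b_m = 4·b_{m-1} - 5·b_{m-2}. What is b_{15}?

124815

Iterate the recurrence:
b_3 = 15, b_4 = 35, b_5 = 65, …, b_{12} = -16765, b_{13} = -19135, b_{14} = 7285, b_{15} = 124815.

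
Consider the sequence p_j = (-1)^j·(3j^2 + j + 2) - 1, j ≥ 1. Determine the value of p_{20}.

1221

(-1)^20 = 1; 3j^2 + j + 2 at j=20 is 1222; so p_{20} = 1221.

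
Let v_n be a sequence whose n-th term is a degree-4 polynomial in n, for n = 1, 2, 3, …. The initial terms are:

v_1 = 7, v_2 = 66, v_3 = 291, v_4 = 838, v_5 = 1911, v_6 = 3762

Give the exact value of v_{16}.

1st diffs: 59, 225, 547, 1073, 1851.
2nd diffs: 166, 322, 526, 778.
3rd diffs: 156, 204, 252.
4th diffs: 48, 48 (constant).
Newton forward-difference form: v_n = 7 + 59·C(n-1,1) + 166·C(n-1,2) + 156·C(n-1,3) + 48·C(n-1,4).
At n = 16: n-1 = 15, so v_{16} = 7 + 885 + 17430 + 70980 + 65520 = 154822.

154822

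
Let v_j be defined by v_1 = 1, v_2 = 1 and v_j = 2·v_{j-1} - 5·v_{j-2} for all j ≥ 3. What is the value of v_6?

41

Step forward from the initial values:
v_3 = -3, v_4 = -11, v_5 = -7, v_6 = 41.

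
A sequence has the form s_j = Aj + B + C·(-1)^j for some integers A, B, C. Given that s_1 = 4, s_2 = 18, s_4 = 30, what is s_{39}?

232

Write the equations: A + B - C = 4; 2A + B + C = 18; 4A + B + C = 30.
Subtracting the first from the second: A + 2C = 14.
Subtracting the second from the third: 2A = 12.
Solving: C = 4, A = 6, then B = 2.
So s_j = 6·j + 2 + 4·(-1)^j; at j=39 this is 232.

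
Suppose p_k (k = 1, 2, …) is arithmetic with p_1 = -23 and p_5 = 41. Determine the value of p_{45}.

Common difference d = (41 - (-23)) / (5 - 1) = 16.
p_k = -23 + (k - 1)·16.
p_{45} = -23 + 44·16 = 681.

681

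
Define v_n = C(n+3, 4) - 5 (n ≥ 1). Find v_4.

C(7, 4) = 35, so v_4 = 30.

30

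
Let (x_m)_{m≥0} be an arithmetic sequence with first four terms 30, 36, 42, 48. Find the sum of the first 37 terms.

5106

Common difference d = 6.
x_m = 30 + (m - 0)·6.
x_{36} = 246; S = 37·(30 + 246)/2 = 5106.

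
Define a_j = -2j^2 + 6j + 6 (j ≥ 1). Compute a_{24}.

a_{24} = -2·24^2 + 6·24 + 6 = -1002.

-1002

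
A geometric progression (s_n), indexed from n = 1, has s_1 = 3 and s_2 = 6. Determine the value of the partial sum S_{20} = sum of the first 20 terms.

3145725

Common ratio r = 2.
s_n = 3·2^(n-1).
S = 3·(2^20 - 1)/(2 - 1) = 3·(1048576 - 1)/(1) = 3145725.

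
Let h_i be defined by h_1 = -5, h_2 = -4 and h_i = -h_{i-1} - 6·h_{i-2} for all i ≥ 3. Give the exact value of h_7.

h_3 = 34  h_4 = -10  h_5 = -194  h_6 = 254  h_7 = 910.

910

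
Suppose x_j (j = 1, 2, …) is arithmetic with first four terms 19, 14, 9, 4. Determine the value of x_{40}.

Common difference d = -5.
x_j = 19 + (j - 1)·(-5).
x_{40} = 19 + 39·(-5) = -176.

-176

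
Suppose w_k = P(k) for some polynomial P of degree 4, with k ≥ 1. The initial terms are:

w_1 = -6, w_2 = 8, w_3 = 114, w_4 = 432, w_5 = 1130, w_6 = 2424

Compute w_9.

12762

1st diffs: 14, 106, 318, 698, 1294.
2nd diffs: 92, 212, 380, 596.
3rd diffs: 120, 168, 216.
4th diffs: 48, 48 (constant).
Newton forward-difference form: w_k = -6 + 14·C(k-1,1) + 92·C(k-1,2) + 120·C(k-1,3) + 48·C(k-1,4).
At k = 9: k-1 = 8, so w_9 = -6 + 112 + 2576 + 6720 + 3360 = 12762.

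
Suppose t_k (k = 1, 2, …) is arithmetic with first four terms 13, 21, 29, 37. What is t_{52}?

421

Common difference d = 8.
t_k = 13 + (k - 1)·8.
t_{52} = 13 + 51·8 = 421.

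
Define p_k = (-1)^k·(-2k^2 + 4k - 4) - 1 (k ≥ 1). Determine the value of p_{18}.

(-1)^18 = 1; -2k^2 + 4k - 4 at k=18 is -580; so p_{18} = -581.

-581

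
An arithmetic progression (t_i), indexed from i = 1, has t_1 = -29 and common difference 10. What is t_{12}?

81

t_i = -29 + (i - 1)·10.
t_{12} = -29 + 11·10 = 81.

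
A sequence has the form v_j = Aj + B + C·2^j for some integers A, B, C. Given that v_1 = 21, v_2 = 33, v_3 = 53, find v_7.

549

Plug in j = 1, 2, 3: A + B + 2C = 21; 2A + B + 4C = 33; 3A + B + 8C = 53.
Subtracting the first from the second: A + 2C = 12.
Subtracting the second from the third: A + 4C = 20.
Solving: C = 4, A = 4, then B = 9.
So v_j = 4·j + 9 + 4·2^j; at j=7 this is 549.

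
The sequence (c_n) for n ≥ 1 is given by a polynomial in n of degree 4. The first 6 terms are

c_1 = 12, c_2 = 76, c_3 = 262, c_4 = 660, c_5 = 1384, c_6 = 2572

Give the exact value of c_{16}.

87492

1st diffs: 64, 186, 398, 724, 1188.
2nd diffs: 122, 212, 326, 464.
3rd diffs: 90, 114, 138.
4th diffs: 24, 24 (constant).
Newton forward-difference form: c_n = 12 + 64·C(n-1,1) + 122·C(n-1,2) + 90·C(n-1,3) + 24·C(n-1,4).
At n = 16: n-1 = 15, so c_{16} = 12 + 960 + 12810 + 40950 + 32760 = 87492.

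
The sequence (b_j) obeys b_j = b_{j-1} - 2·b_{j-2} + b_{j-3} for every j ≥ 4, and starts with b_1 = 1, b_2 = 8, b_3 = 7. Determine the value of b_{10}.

-17

Step forward from the initial values:
b_4 = -8, b_5 = -14, b_6 = 9, b_7 = 29, b_8 = -3, b_9 = -52, b_{10} = -17.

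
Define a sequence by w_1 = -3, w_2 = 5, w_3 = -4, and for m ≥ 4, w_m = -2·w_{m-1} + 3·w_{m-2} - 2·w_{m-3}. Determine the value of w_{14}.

Iterate the recurrence:
w_4 = 29;  w_5 = -80;  w_6 = 255;  …;  w_{11} = -79672;  w_{12} = 251189;  w_{13} = -791936;  w_{14} = 2496783.

2496783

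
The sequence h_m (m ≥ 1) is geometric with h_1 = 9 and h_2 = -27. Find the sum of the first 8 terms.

Common ratio r = -3.
h_m = 9·(-3)^(m-1).
S = 9·((-3)^8 - 1)/(-3 - 1) = 9·(6561 - 1)/(-4) = -14760.

-14760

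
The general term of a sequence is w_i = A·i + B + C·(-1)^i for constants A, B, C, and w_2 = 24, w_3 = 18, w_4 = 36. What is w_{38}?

Plug in i = 2, 3, 4: 2A + B + C = 24; 3A + B - C = 18; 4A + B + C = 36.
Subtracting the first from the second: A - 2C = -6.
Subtracting the second from the third: A + 2C = 18.
Solving: C = 6, A = 6, then B = 6.
So w_i = 6·i + 6 + 6·(-1)^i; at i=38 this is 240.

240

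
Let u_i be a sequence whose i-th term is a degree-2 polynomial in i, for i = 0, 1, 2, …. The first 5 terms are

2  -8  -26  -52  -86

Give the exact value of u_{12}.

1st diffs: -10, -18, -26, -34.
2nd diffs: -8, -8, -8 (constant).
Newton forward-difference form: u_i = 2 + (-10)·C(i,1) + (-8)·C(i,2).
At i = 12: i = 12, so u_{12} = 2 - 120 - 528 = -646.

-646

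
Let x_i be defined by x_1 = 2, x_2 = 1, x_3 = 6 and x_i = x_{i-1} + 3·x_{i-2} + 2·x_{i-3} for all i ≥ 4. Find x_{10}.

Compute successive terms:
x_4 = 13  x_5 = 33  x_6 = 84  x_7 = 209  x_8 = 527  x_9 = 1322  x_{10} = 3321.

3321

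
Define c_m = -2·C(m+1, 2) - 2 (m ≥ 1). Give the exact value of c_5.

-32

C(6, 2) = 15, so c_5 = -32.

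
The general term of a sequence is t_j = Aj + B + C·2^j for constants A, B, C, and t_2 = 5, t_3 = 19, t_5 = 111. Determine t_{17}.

524247

Write the equations: 2A + B + 4C = 5; 3A + B + 8C = 19; 5A + B + 32C = 111.
Subtracting the first from the second: A + 4C = 14.
Subtracting the second from the third: 2A + 24C = 92.
Solving: C = 4, A = -2, then B = -7.
Hence t_{17} = -2·17 + (-7) + 4·131072 = 524247.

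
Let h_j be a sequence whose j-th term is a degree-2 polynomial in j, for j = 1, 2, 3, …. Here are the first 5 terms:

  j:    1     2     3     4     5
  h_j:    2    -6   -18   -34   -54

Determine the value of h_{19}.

1st diffs: -8, -12, -16, -20.
2nd diffs: -4, -4, -4 (constant).
Newton forward-difference form: h_j = 2 + (-8)·C(j-1,1) + (-4)·C(j-1,2).
At j = 19: j-1 = 18, so h_{19} = 2 - 144 - 612 = -754.

-754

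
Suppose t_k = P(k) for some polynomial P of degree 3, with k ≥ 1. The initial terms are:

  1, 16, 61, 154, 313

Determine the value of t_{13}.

1st diffs: 15, 45, 93, 159.
2nd diffs: 30, 48, 66.
3rd diffs: 18, 18 (constant).
Newton forward-difference form: t_k = 1 + 15·C(k-1,1) + 30·C(k-1,2) + 18·C(k-1,3).
At k = 13: k-1 = 12, so t_{13} = 1 + 180 + 1980 + 3960 = 6121.

6121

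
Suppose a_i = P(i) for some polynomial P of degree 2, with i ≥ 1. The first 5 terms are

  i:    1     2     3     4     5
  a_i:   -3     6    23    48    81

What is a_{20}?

1st diffs: 9, 17, 25, 33.
2nd diffs: 8, 8, 8 (constant).
Newton forward-difference form: a_i = -3 + 9·C(i-1,1) + 8·C(i-1,2).
At i = 20: i-1 = 19, so a_{20} = -3 + 171 + 1368 = 1536.

1536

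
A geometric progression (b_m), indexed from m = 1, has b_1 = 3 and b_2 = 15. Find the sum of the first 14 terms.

Common ratio r = 5.
b_m = 3·5^(m-1).
S = 3·(5^14 - 1)/(5 - 1) = 3·(6103515625 - 1)/(4) = 4577636718.

4577636718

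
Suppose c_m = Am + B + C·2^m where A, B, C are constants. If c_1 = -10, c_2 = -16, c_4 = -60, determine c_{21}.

-8388570

Plug in m = 1, 2, 4: A + B + 2C = -10; 2A + B + 4C = -16; 4A + B + 16C = -60.
Subtracting the first from the second: A + 2C = -6.
Subtracting the second from the third: 2A + 12C = -44.
Solving: C = -4, A = 2, then B = -4.
So c_m = 2·m + (-4) + (-4)·2^m; at m=21 this is -8388570.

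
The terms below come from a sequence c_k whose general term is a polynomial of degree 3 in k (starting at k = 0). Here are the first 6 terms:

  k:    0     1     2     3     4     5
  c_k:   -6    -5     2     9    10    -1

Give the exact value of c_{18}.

-3966

1st diffs: 1, 7, 7, 1, -11.
2nd diffs: 6, 0, -6, -12.
3rd diffs: -6, -6, -6 (constant).
Newton forward-difference form: c_k = -6 + 1·C(k,1) + 6·C(k,2) + (-6)·C(k,3).
At k = 18: k = 18, so c_{18} = -6 + 18 + 918 - 4896 = -3966.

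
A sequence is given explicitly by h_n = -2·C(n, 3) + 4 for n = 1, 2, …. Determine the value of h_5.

C(5, 3) = 10, so h_5 = -16.

-16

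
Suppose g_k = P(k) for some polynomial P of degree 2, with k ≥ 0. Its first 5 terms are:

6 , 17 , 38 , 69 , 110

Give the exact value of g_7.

293

1st diffs: 11, 21, 31, 41.
2nd diffs: 10, 10, 10 (constant).
Newton forward-difference form: g_k = 6 + 11·C(k,1) + 10·C(k,2).
At k = 7: k = 7, so g_7 = 6 + 77 + 210 = 293.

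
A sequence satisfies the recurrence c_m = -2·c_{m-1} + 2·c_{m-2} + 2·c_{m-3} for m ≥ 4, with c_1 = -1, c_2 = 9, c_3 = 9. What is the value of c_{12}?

Compute successive terms:
c_4 = -2;  c_5 = 40;  c_6 = -66;  c_7 = 208;  c_8 = -468;  c_9 = 1220;  c_{10} = -2960;  c_{11} = 7424;  c_{12} = -18328.

-18328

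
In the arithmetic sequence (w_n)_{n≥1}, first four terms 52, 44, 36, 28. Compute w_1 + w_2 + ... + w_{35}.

Common difference d = -8.
w_n = 52 + (n - 1)·(-8).
w_{35} = -220; S = 35·(52 + (-220))/2 = -2940.

-2940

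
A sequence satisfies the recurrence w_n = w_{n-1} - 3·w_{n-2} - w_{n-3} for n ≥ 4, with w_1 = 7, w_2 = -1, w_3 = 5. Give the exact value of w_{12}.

121

Applying the relation repeatedly:
w_4 = 1, w_5 = -13, w_6 = -21, w_7 = 17, w_8 = 93, w_9 = 63, w_{10} = -233, w_{11} = -515, w_{12} = 121.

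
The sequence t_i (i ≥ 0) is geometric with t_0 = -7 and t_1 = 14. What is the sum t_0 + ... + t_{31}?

Common ratio r = -2.
t_i = (-7)·(-2)^(i-0).
S = (-7)·((-2)^32 - 1)/(-2 - 1) = (-7)·(4294967296 - 1)/(-3) = 10021590355.

10021590355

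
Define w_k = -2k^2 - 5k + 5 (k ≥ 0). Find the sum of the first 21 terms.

-6685

Over k = 0..20: Σk = 210, Σk² = 2870.
Total = (-2)·2870 + (-5)·210 + (5)·21 = -6685.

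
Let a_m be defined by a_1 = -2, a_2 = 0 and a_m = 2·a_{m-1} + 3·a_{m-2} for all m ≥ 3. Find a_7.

Step forward from the initial values:
a_3 = -6;  a_4 = -12;  a_5 = -42;  a_6 = -120;  a_7 = -366.
(Characteristic roots are 3 and -1.)

-366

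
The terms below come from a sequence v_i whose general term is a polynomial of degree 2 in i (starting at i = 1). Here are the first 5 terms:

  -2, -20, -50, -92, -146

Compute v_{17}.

-1730

1st diffs: -18, -30, -42, -54.
2nd diffs: -12, -12, -12 (constant).
Newton forward-difference form: v_i = -2 + (-18)·C(i-1,1) + (-12)·C(i-1,2).
At i = 17: i-1 = 16, so v_{17} = -2 - 288 - 1440 = -1730.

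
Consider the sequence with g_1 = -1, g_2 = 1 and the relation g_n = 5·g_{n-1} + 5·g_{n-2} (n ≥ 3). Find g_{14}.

Applying the relation repeatedly:
g_3 = 0;  g_4 = 5;  g_5 = 25;  …;  g_{11} = 1028125;  g_{12} = 6018750;  g_{13} = 35234375;  g_{14} = 206265625.

206265625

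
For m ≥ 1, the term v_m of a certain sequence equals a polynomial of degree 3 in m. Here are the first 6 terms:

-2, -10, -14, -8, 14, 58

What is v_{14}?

1922

1st diffs: -8, -4, 6, 22, 44.
2nd diffs: 4, 10, 16, 22.
3rd diffs: 6, 6, 6 (constant).
Newton forward-difference form: v_m = -2 + (-8)·C(m-1,1) + 4·C(m-1,2) + 6·C(m-1,3).
At m = 14: m-1 = 13, so v_{14} = -2 - 104 + 312 + 1716 = 1922.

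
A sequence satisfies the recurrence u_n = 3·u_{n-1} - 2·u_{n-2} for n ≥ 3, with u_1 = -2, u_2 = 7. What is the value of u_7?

u_3 = 25; u_4 = 61; u_5 = 133; u_6 = 277; u_7 = 565.
(Characteristic roots are 2 and 1.)

565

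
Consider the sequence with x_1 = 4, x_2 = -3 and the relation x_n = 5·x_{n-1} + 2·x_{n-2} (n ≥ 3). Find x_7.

Iterate the recurrence:
x_3 = -7;  x_4 = -41;  x_5 = -219;  x_6 = -1177;  x_7 = -6323.

-6323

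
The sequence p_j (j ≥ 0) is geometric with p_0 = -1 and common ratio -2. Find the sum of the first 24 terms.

p_j = (-1)·(-2)^(j-0).
S = (-1)·((-2)^24 - 1)/(-2 - 1) = (-1)·(16777216 - 1)/(-3) = 5592405.

5592405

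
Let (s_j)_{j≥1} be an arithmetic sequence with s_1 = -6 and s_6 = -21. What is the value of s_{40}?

-123

Common difference d = (-21 - (-6)) / (6 - 1) = -3.
s_j = -6 + (j - 1)·(-3).
s_{40} = -6 + 39·(-3) = -123.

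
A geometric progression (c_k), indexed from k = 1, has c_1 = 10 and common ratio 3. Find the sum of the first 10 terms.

295240

c_k = 10·3^(k-1).
S = 10·(3^10 - 1)/(3 - 1) = 10·(59049 - 1)/(2) = 295240.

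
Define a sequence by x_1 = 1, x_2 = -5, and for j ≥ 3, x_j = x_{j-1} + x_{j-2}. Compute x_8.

-57

Step forward from the initial values:
x_3 = -4  x_4 = -9  x_5 = -13  x_6 = -22  x_7 = -35  x_8 = -57.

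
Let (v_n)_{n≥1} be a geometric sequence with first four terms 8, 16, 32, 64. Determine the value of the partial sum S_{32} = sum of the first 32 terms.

34359738360

Common ratio r = 2.
v_n = 8·2^(n-1).
S = 8·(2^32 - 1)/(2 - 1) = 8·(4294967296 - 1)/(1) = 34359738360.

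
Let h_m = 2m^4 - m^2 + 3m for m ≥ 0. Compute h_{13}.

h_{13} = 2·13^4 - 1·13^2 + 3·13 = 56992.

56992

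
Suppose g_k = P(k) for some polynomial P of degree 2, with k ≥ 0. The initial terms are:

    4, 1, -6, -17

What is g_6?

-74

1st diffs: -3, -7, -11.
2nd diffs: -4, -4 (constant).
Newton forward-difference form: g_k = 4 + (-3)·C(k,1) + (-4)·C(k,2).
At k = 6: k = 6, so g_6 = 4 - 18 - 60 = -74.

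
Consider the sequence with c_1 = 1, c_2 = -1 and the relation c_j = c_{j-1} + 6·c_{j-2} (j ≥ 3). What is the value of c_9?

Compute successive terms:
c_3 = 5;  c_4 = -1;  c_5 = 29;  c_6 = 23;  c_7 = 197;  c_8 = 335;  c_9 = 1517.
(Characteristic roots are 3 and -2.)

1517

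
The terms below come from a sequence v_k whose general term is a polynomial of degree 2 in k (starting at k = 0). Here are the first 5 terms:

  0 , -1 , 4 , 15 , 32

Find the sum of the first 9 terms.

468

1st diffs: -1, 5, 11, 17.
2nd diffs: 6, 6, 6 (constant).
Newton forward-difference form: v_k = (-1)·C(k,1) + 6·C(k,2).
Continuing: 55, 84, 119, 160.
Summing k = 0..8 (9 terms) gives 468.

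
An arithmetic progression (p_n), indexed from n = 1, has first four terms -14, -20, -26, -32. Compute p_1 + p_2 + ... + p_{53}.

-9010

Common difference d = -6.
p_n = -14 + (n - 1)·(-6).
p_{53} = -326; S = 53·(-14 + (-326))/2 = -9010.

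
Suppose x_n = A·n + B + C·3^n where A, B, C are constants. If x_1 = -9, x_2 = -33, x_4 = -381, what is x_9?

Write the equations: A + B + 3C = -9; 2A + B + 9C = -33; 4A + B + 81C = -381.
Subtracting the first from the second: A + 6C = -24.
Subtracting the second from the third: 2A + 72C = -348.
Solving: C = -5, A = 6, then B = 0.
Hence x_9 = 6·9 + 0 + (-5)·19683 = -98361.

-98361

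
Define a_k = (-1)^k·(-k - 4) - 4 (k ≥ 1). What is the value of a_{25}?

(-1)^25 = -1; -k - 4 at k=25 is -29; so a_{25} = 25.

25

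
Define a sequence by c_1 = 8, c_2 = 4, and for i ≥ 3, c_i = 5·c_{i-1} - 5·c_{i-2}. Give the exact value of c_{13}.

Iterate the recurrence:
c_3 = -20  c_4 = -120  c_5 = -500  …  c_{10} = -335000  c_{11} = -1212500  c_{12} = -4387500  c_{13} = -15875000.

-15875000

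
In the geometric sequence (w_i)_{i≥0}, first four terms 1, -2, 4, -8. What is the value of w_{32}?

4294967296

Common ratio r = -2.
w_i = 1·(-2)^(i-0).
w_{32} = 1·(-2)^32 = 4294967296.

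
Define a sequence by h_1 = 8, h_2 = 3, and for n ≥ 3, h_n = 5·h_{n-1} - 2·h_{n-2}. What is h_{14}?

-45576723

Compute successive terms:
h_3 = -1; h_4 = -11; h_5 = -53; …; h_{11} = -480181; h_{12} = -2190371; h_{13} = -9991493; h_{14} = -45576723.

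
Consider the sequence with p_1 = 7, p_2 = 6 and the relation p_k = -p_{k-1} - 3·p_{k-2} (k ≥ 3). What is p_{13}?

-6273

Iterate the recurrence:
p_3 = -27, p_4 = 9, p_5 = 72, …, p_{10} = -1179, p_{11} = 1368, p_{12} = 2169, p_{13} = -6273.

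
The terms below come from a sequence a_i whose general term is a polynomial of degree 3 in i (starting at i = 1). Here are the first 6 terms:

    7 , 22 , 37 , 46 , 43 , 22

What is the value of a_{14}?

-1514

1st diffs: 15, 15, 9, -3, -21.
2nd diffs: 0, -6, -12, -18.
3rd diffs: -6, -6, -6 (constant).
Newton forward-difference form: a_i = 7 + 15·C(i-1,1) + (-6)·C(i-1,3).
At i = 14: i-1 = 13, so a_{14} = 7 + 195 - 1716 = -1514.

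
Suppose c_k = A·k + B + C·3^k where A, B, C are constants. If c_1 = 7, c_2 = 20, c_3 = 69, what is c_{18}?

1162261380

The three given values yield: A + B + 3C = 7; 2A + B + 9C = 20; 3A + B + 27C = 69.
Subtracting the first from the second: A + 6C = 13.
Subtracting the second from the third: A + 18C = 49.
Solving: C = 3, A = -5, then B = 3.
Therefore c_{18} = -90 + 3 + 3·387420489 = 1162261380.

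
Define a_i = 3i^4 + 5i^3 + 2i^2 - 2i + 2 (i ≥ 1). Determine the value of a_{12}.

71114

a_{12} = 3·12^4 + 5·12^3 + 2·12^2 - 2·12 + 2 = 71114.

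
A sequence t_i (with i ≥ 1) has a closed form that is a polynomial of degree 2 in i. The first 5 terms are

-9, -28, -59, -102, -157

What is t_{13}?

1st diffs: -19, -31, -43, -55.
2nd diffs: -12, -12, -12 (constant).
Newton forward-difference form: t_i = -9 + (-19)·C(i-1,1) + (-12)·C(i-1,2).
At i = 13: i-1 = 12, so t_{13} = -9 - 228 - 792 = -1029.

-1029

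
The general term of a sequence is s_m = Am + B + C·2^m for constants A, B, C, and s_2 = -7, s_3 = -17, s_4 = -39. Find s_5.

-85

The three given values yield: 2A + B + 4C = -7; 3A + B + 8C = -17; 4A + B + 16C = -39.
Subtracting the first from the second: A + 4C = -10.
Subtracting the second from the third: A + 8C = -22.
Solving: C = -3, A = 2, then B = 1.
So s_m = 2·m + 1 + (-3)·2^m; at m=5 this is -85.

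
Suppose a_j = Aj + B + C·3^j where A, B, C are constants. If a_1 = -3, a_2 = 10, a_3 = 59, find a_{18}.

1162261370

The three given values yield: A + B + 3C = -3; 2A + B + 9C = 10; 3A + B + 27C = 59.
Subtracting the first from the second: A + 6C = 13.
Subtracting the second from the third: A + 18C = 49.
Solving: C = 3, A = -5, then B = -7.
Hence a_{18} = -5·18 + (-7) + 3·387420489 = 1162261370.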